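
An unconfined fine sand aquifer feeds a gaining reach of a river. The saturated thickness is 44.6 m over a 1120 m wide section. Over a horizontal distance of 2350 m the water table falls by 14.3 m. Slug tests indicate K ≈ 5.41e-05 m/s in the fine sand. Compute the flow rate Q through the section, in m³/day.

Convert K: 5.41e-05 m/s × 86400 = 4.674 m/day.
Cross-sectional area A = 1120 × 44.6 = 49952 m².
Hydraulic gradient i = Δh / L = 14.3 / 2350 = 0.006085.
Darcy's law: Q = K · A · i = 4.674 × 49952 × 0.006085 = 1421 m³/day.

1420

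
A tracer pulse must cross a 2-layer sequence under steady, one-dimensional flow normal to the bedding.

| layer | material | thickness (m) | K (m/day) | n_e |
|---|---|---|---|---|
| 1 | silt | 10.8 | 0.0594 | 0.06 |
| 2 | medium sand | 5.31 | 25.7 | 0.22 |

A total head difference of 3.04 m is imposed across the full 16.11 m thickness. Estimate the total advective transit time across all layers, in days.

With flow normal to the layers, continuity requires the same specific discharge q through every layer.
Σ(b_i/K_i) = 10.8/0.0594 + 5.31/25.7 = 182.0 d.
q = Δh / Σ(b_i/K_i) = 3.04 / 182.0 = 0.01670 m/day.
In each layer the seepage velocity is v_i = q/n_i, so the layer transit time is t_i = b_i·n_i / q:
  layer 1 (silt): t_1 = 10.8 × 0.06 / 0.01670 = 38.80 d
  layer 2 (medium sand): t_2 = 5.31 × 0.22 / 0.01670 = 69.95 d
Total t = Σ t_i = 108.7 days.

109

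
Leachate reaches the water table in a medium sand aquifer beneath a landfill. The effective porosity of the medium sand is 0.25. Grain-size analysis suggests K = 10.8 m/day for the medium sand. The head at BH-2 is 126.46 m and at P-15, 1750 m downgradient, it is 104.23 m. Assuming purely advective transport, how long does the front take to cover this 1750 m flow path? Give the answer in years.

8.73

Hydraulic gradient i = (126.46 − 104.23) / 1750 = 22.23 / 1750 = 0.01270.
Darcy flux q = K · i = 10.80 × 0.01270 = 0.1372 m/day.
Seepage velocity v = q / n_e = 0.1372 / 0.25 = 0.5488 m/day.
Travel time t = L / v = 1750 / 0.5488 = 3189 days = 8.731 years.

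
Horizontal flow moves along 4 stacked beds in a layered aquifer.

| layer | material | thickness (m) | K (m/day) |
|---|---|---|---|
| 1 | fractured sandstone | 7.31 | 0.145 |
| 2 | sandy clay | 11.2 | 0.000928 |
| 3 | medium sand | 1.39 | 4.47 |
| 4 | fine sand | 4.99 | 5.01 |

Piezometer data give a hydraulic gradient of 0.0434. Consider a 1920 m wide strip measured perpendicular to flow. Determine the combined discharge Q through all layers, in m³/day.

2690

Flow is parallel to layering, so each bed carries its own Darcy discharge and the transmissivities add.
Σ(K_i·b_i) = 0.145×7.31 + 0.000928×11.2 + 4.47×1.39 + 5.01×4.99 = 32.28 m²/day.
Hydraulic gradient i = 0.0434.
Q = Σ(K_i·b_i) · W · i = 32.28 × 1920 × 0.04340 = 2690 m³/day.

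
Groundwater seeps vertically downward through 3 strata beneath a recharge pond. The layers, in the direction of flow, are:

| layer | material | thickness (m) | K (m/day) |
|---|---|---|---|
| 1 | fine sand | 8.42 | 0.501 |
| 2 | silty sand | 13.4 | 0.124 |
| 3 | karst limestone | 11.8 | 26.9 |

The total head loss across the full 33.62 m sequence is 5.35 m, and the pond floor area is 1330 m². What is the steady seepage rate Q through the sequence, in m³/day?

56.8

Flow is perpendicular to layering, so the layers act in series and the equivalent K is the thickness-weighted harmonic mean.
Total thickness L = 8.42 + 13.4 + 11.8 = 33.62 m.
Σ(b_i/K_i) = 8.42/0.501 + 13.4/0.124 + 11.8/26.9 = 125.3 d.
K_eq = L / Σ(b_i/K_i) = 33.62 / 125.3 = 0.2683 m/day.
Q = K_eq · A · (Δh/L) = 0.2683 × 1330 × (5.35/33.62) = 56.78 m³/day.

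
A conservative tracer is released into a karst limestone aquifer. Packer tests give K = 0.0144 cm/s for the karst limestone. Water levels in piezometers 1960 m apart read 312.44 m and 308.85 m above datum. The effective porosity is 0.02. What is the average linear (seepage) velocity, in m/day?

1.14

Convert K: 0.0144 cm/s × 864 = 12.44 m/day.
Hydraulic gradient i = (312.44 − 308.85) / 1960 = 3.59 / 1960 = 0.001832.
Darcy flux q = K · i = 12.44 × 0.001832 = 0.02279 m/day.
Seepage velocity v = q / n_e = 0.02279 / 0.02 = 1.139 m/day.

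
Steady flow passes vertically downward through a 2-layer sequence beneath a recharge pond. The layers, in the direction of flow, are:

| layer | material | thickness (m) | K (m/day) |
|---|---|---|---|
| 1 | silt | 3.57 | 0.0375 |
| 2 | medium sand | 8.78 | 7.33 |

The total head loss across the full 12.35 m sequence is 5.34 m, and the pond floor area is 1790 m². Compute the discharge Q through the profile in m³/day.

99.2

Flow is perpendicular to layering, so the layers act in series and the equivalent K is the thickness-weighted harmonic mean.
Total thickness L = 3.57 + 8.78 = 12.35 m.
Σ(b_i/K_i) = 3.57/0.0375 + 8.78/7.33 = 96.40 d.
K_eq = L / Σ(b_i/K_i) = 12.35 / 96.40 = 0.1281 m/day.
Q = K_eq · A · (Δh/L) = 0.1281 × 1790 × (5.34/12.35) = 99.16 m³/day.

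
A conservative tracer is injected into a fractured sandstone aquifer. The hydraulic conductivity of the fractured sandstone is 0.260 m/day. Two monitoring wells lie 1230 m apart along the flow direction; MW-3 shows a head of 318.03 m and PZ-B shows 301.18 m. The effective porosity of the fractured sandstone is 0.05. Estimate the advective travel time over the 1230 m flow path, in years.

Hydraulic gradient i = (318.03 − 301.18) / 1230 = 16.85 / 1230 = 0.01370.
Darcy flux q = K · i = 0.2600 × 0.01370 = 0.003562 m/day.
Seepage velocity v = q / n_e = 0.003562 / 0.05 = 0.07124 m/day.
Travel time t = L / v = 1230 / 0.07124 = 17267 days = 47.27 years.

47.3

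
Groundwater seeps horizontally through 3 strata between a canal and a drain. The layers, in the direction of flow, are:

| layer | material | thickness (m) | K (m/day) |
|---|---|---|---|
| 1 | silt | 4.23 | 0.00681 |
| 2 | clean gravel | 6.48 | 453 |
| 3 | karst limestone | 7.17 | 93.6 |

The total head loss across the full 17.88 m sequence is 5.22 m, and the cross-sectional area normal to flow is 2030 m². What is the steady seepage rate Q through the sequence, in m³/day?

Flow is perpendicular to layering, so the layers act in series and the equivalent K is the thickness-weighted harmonic mean.
Total thickness L = 4.23 + 6.48 + 7.17 = 17.88 m.
Σ(b_i/K_i) = 4.23/0.00681 + 6.48/453 + 7.17/93.6 = 621.2 d.
K_eq = L / Σ(b_i/K_i) = 17.88 / 621.2 = 0.02878 m/day.
Q = K_eq · A · (Δh/L) = 0.02878 × 2030 × (5.22/17.88) = 17.06 m³/day.

17.1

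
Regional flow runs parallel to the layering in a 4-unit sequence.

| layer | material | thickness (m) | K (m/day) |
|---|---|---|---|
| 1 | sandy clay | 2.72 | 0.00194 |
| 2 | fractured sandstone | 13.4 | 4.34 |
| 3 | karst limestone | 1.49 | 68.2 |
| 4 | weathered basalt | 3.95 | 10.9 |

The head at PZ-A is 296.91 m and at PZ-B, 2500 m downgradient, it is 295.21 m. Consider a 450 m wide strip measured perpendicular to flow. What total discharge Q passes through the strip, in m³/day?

Flow is parallel to layering, so each bed carries its own Darcy discharge and the transmissivities add.
Σ(K_i·b_i) = 0.00194×2.72 + 4.34×13.4 + 68.2×1.49 + 10.9×3.95 = 202.8 m²/day.
Hydraulic gradient i = (296.91 − 295.21) / 2500 = 1.7 / 2500 = 0.0006800.
Q = Σ(K_i·b_i) · W · i = 202.8 × 450 × 0.0006800 = 62.07 m³/day.

62.1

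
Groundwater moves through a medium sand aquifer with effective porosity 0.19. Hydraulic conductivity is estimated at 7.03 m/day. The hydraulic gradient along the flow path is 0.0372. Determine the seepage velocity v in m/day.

Hydraulic gradient i = 0.0372.
Darcy flux q = K · i = 7.030 × 0.03720 = 0.2615 m/day.
Seepage velocity v = q / n_e = 0.2615 / 0.19 = 1.376 m/day.

1.38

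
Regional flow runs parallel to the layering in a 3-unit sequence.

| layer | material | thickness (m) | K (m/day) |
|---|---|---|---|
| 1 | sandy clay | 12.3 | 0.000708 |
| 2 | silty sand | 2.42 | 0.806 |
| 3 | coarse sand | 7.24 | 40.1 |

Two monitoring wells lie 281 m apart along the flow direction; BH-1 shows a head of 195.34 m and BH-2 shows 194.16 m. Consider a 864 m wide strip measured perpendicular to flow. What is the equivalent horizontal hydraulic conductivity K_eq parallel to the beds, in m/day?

13.3

Flow is parallel to layering, so each bed carries its own Darcy discharge and the transmissivities add.
Σ(K_i·b_i) = 0.000708×12.3 + 0.806×2.42 + 40.1×7.24 = 292.3 m²/day.
Total thickness b = 21.96 m, so K_eq = Σ(K_i·b_i)/b = 13.31 m/day.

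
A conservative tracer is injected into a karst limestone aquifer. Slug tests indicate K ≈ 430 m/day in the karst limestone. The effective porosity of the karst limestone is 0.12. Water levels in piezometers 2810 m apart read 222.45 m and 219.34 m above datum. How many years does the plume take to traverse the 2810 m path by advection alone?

1.94

Hydraulic gradient i = (222.45 − 219.34) / 2810 = 3.11 / 2810 = 0.001107.
Darcy flux q = K · i = 430.0 × 0.001107 = 0.4759 m/day.
Seepage velocity v = q / n_e = 0.4759 / 0.12 = 3.966 m/day.
Travel time t = L / v = 2810 / 3.966 = 708.5 days = 1.940 years.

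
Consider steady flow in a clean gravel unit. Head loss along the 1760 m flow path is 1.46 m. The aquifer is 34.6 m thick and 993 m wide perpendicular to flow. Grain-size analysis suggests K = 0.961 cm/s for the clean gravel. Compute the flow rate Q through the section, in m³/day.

23700

Convert K: 0.961 cm/s × 864 = 830.3 m/day.
Cross-sectional area A = 993 × 34.6 = 34358 m².
Hydraulic gradient i = Δh / L = 1.46 / 1760 = 0.0008295.
Darcy's law: Q = K · A · i = 830.3 × 34358 × 0.0008295 = 23665 m³/day.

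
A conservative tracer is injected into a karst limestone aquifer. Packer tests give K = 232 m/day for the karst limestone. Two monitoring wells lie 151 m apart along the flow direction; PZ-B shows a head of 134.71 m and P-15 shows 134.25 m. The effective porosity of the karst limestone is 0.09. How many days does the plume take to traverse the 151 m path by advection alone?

19.2

Hydraulic gradient i = (134.71 − 134.25) / 151 = 0.46 / 151 = 0.003046.
Darcy flux q = K · i = 232.0 × 0.003046 = 0.7068 m/day.
Seepage velocity v = q / n_e = 0.7068 / 0.09 = 7.853 m/day.
Travel time t = L / v = 151 / 7.853 = 19.23 days.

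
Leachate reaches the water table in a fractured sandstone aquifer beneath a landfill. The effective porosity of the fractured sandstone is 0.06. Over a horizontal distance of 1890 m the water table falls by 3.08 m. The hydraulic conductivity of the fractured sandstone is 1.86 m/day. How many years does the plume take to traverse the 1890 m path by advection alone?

102

Hydraulic gradient i = Δh / L = 3.08 / 1890 = 0.001630.
Darcy flux q = K · i = 1.860 × 0.001630 = 0.003031 m/day.
Seepage velocity v = q / n_e = 0.003031 / 0.06 = 0.05052 m/day.
Travel time t = L / v = 1890 / 0.05052 = 37412 days = 102.4 years.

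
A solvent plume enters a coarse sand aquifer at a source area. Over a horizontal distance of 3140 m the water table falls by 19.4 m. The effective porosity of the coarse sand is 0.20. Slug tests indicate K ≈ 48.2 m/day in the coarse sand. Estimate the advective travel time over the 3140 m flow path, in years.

Hydraulic gradient i = Δh / L = 19.4 / 3140 = 0.006178.
Darcy flux q = K · i = 48.20 × 0.006178 = 0.2978 m/day.
Seepage velocity v = q / n_e = 0.2978 / 0.20 = 1.489 m/day.
Travel time t = L / v = 3140 / 1.489 = 2109 days = 5.774 years.

5.77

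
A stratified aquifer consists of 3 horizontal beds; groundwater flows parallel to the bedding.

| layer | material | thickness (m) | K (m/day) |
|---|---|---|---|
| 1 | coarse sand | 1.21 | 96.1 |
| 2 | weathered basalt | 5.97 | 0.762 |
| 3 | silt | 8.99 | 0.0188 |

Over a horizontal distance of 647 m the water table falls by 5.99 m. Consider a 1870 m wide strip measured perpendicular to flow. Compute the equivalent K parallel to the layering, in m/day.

7.48

Flow is parallel to layering, so each bed carries its own Darcy discharge and the transmissivities add.
Σ(K_i·b_i) = 96.1×1.21 + 0.762×5.97 + 0.0188×8.99 = 121.0 m²/day.
Total thickness b = 16.17 m, so K_eq = Σ(K_i·b_i)/b = 7.483 m/day.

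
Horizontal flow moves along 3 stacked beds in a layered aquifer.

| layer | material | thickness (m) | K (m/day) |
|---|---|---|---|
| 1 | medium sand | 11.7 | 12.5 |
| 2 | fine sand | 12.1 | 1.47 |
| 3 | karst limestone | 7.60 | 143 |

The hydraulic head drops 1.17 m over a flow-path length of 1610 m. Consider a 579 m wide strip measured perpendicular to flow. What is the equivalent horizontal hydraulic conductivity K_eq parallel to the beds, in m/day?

39.8

Flow is parallel to layering, so each bed carries its own Darcy discharge and the transmissivities add.
Σ(K_i·b_i) = 12.5×11.7 + 1.47×12.1 + 143×7.60 = 1251 m²/day.
Total thickness b = 31.40 m, so K_eq = Σ(K_i·b_i)/b = 39.84 m/day.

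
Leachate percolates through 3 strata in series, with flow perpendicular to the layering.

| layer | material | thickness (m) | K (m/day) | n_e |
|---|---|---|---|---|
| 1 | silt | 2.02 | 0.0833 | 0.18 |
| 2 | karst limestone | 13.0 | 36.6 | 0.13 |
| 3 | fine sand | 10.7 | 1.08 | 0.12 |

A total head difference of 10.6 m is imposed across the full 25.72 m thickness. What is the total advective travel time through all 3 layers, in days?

10.9

With flow normal to the layers, continuity requires the same specific discharge q through every layer.
Σ(b_i/K_i) = 2.02/0.0833 + 13.0/36.6 + 10.7/1.08 = 34.51 d.
q = Δh / Σ(b_i/K_i) = 10.6 / 34.51 = 0.3071 m/day.
In each layer the seepage velocity is v_i = q/n_i, so the layer transit time is t_i = b_i·n_i / q:
  layer 1 (silt): t_1 = 2.02 × 0.18 / 0.3071 = 1.184 d
  layer 2 (karst limestone): t_2 = 13.0 × 0.13 / 0.3071 = 5.502 d
  layer 3 (fine sand): t_3 = 10.7 × 0.12 / 0.3071 = 4.181 d
Total t = Σ t_i = 10.87 days.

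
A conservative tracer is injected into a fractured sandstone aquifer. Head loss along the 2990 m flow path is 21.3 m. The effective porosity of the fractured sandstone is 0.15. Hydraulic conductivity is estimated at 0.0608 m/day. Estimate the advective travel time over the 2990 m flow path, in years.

2840

Hydraulic gradient i = Δh / L = 21.3 / 2990 = 0.007124.
Darcy flux q = K · i = 0.06080 × 0.007124 = 0.0004331 m/day.
Seepage velocity v = q / n_e = 0.0004331 / 0.15 = 0.002887 m/day.
Travel time t = L / v = 2990 / 0.002887 = 1.036e+06 days = 2835 years.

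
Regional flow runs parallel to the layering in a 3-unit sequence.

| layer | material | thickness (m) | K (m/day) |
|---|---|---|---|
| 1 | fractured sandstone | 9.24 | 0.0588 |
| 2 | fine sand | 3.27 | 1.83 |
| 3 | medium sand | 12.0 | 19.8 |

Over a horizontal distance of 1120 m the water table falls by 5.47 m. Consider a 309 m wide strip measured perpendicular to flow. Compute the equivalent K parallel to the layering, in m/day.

Flow is parallel to layering, so each bed carries its own Darcy discharge and the transmissivities add.
Σ(K_i·b_i) = 0.0588×9.24 + 1.83×3.27 + 19.8×12.0 = 244.1 m²/day.
Total thickness b = 24.51 m, so K_eq = Σ(K_i·b_i)/b = 9.960 m/day.

9.96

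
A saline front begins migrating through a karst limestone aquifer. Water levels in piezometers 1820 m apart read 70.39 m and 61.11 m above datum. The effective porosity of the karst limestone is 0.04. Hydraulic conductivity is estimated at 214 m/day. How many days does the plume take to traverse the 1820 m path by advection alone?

Hydraulic gradient i = (70.39 − 61.11) / 1820 = 9.28 / 1820 = 0.005099.
Darcy flux q = K · i = 214.0 × 0.005099 = 1.091 m/day.
Seepage velocity v = q / n_e = 1.091 / 0.04 = 27.28 m/day.
Travel time t = L / v = 1820 / 27.28 = 66.72 days.

66.7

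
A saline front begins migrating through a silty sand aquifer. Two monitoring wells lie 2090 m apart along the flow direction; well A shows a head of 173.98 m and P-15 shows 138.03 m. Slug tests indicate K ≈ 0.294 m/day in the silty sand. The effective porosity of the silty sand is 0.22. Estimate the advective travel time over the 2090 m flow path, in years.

Hydraulic gradient i = (173.98 − 138.03) / 2090 = 35.95 / 2090 = 0.01720.
Darcy flux q = K · i = 0.2940 × 0.01720 = 0.005057 m/day.
Seepage velocity v = q / n_e = 0.005057 / 0.22 = 0.02299 m/day.
Travel time t = L / v = 2090 / 0.02299 = 90922 days = 248.9 years.

249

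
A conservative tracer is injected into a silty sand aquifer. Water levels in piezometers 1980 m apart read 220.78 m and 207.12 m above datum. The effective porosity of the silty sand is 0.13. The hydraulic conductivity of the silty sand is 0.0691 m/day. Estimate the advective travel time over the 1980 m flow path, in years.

1480

Hydraulic gradient i = (220.78 − 207.12) / 1980 = 13.66 / 1980 = 0.006899.
Darcy flux q = K · i = 0.06910 × 0.006899 = 0.0004767 m/day.
Seepage velocity v = q / n_e = 0.0004767 / 0.13 = 0.003667 m/day.
Travel time t = L / v = 1980 / 0.003667 = 5.399e+05 days = 1478 years.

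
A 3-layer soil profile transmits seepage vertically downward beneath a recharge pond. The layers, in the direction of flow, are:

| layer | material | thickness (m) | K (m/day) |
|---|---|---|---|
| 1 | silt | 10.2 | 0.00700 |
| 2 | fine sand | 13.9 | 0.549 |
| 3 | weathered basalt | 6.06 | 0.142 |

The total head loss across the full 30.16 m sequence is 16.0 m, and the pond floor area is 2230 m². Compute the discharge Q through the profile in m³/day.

Flow is perpendicular to layering, so the layers act in series and the equivalent K is the thickness-weighted harmonic mean.
Total thickness L = 10.2 + 13.9 + 6.06 = 30.16 m.
Σ(b_i/K_i) = 10.2/0.00700 + 13.9/0.549 + 6.06/0.142 = 1525 d.
K_eq = L / Σ(b_i/K_i) = 30.16 / 1525 = 0.01978 m/day.
Q = K_eq · A · (Δh/L) = 0.01978 × 2230 × (16.0/30.16) = 23.39 m³/day.

23.4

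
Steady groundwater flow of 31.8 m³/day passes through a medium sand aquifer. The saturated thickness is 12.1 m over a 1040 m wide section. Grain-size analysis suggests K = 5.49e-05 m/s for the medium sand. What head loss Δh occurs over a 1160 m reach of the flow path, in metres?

0.618

Convert K: 5.49e-05 m/s × 86400 = 4.743 m/day.
Cross-sectional area A = 1040 × 12.1 = 12584 m².
From Q = K·A·i, i = Q / (K·A) = 31.8 / (4.743 × 12584) = 0.0005327.
Head loss Δh = i · L = 0.0005327 × 1160 = 0.6180 m.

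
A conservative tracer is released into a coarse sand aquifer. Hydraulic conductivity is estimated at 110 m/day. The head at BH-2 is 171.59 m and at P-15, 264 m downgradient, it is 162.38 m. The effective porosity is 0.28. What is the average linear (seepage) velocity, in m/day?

Hydraulic gradient i = (171.59 − 162.38) / 264 = 9.21 / 264 = 0.03489.
Darcy flux q = K · i = 110.0 × 0.03489 = 3.838 m/day.
Seepage velocity v = q / n_e = 3.838 / 0.28 = 13.71 m/day.

13.7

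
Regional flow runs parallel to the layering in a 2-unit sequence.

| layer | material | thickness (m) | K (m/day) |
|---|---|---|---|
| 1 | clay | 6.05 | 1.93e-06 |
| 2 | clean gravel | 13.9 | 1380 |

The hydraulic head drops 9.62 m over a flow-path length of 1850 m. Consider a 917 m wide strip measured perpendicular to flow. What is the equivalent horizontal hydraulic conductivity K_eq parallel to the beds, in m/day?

Flow is parallel to layering, so each bed carries its own Darcy discharge and the transmissivities add.
Σ(K_i·b_i) = 1.93e-06×6.05 + 1380×13.9 = 19182 m²/day.
Total thickness b = 19.95 m, so K_eq = Σ(K_i·b_i)/b = 961.5 m/day.

962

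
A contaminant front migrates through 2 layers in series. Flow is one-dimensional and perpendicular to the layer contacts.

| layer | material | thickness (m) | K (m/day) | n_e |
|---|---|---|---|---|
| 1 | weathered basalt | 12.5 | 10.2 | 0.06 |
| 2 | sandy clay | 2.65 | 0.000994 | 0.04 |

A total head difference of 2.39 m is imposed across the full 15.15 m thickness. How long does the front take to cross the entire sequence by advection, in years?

With flow normal to the layers, continuity requires the same specific discharge q through every layer.
Σ(b_i/K_i) = 12.5/10.2 + 2.65/0.000994 = 2667 d.
q = Δh / Σ(b_i/K_i) = 2.39 / 2667 = 0.0008961 m/day.
In each layer the seepage velocity is v_i = q/n_i, so the layer transit time is t_i = b_i·n_i / q:
  layer 1 (weathered basalt): t_1 = 12.5 × 0.06 / 0.0008961 = 837.0 d
  layer 2 (sandy clay): t_2 = 2.65 × 0.04 / 0.0008961 = 118.3 d
Total t = Σ t_i = 955.3 days = 2.615 years.

2.62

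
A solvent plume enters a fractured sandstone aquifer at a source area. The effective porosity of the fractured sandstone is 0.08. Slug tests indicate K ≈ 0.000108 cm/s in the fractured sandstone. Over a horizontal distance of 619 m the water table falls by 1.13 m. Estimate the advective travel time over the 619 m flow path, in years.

Convert K: 0.000108 cm/s × 864 = 0.09331 m/day.
Hydraulic gradient i = Δh / L = 1.13 / 619 = 0.001826.
Darcy flux q = K · i = 0.09331 × 0.001826 = 0.0001703 m/day.
Seepage velocity v = q / n_e = 0.0001703 / 0.08 = 0.002129 m/day.
Travel time t = L / v = 619 / 0.002129 = 2.907e+05 days = 795.9 years.

796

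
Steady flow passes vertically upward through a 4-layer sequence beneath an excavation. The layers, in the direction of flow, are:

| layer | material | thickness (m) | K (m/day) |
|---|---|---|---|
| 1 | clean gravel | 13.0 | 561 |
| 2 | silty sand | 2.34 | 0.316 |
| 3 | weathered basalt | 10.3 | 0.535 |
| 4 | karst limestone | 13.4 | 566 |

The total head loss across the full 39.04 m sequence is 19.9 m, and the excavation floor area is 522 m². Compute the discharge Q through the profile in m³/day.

389

Flow is perpendicular to layering, so the layers act in series and the equivalent K is the thickness-weighted harmonic mean.
Total thickness L = 13.0 + 2.34 + 10.3 + 13.4 = 39.04 m.
Σ(b_i/K_i) = 13.0/561 + 2.34/0.316 + 10.3/0.535 + 13.4/566 = 26.70 d.
K_eq = L / Σ(b_i/K_i) = 39.04 / 26.70 = 1.462 m/day.
Q = K_eq · A · (Δh/L) = 1.462 × 522 × (19.9/39.04) = 389.0 m³/day.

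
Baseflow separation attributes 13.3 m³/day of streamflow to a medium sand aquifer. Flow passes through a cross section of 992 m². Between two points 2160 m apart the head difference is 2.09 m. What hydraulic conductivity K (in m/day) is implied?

13.9

Hydraulic gradient i = Δh / L = 2.09 / 2160 = 0.0009676.
From Q = K·A·i, K = Q / (A·i) = 13.3 / (992.0 × 0.0009676) = 13.86 m/day.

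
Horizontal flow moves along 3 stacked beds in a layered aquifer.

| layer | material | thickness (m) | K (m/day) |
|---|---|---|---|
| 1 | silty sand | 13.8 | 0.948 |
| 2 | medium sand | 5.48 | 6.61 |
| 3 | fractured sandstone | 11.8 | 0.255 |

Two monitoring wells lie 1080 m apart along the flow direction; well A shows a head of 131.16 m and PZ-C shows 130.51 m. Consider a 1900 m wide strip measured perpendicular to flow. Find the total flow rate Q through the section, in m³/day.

59.8

Flow is parallel to layering, so each bed carries its own Darcy discharge and the transmissivities add.
Σ(K_i·b_i) = 0.948×13.8 + 6.61×5.48 + 0.255×11.8 = 52.31 m²/day.
Hydraulic gradient i = (131.16 − 130.51) / 1080 = 0.65 / 1080 = 0.0006019.
Q = Σ(K_i·b_i) · W · i = 52.31 × 1900 × 0.0006019 = 59.82 m³/day.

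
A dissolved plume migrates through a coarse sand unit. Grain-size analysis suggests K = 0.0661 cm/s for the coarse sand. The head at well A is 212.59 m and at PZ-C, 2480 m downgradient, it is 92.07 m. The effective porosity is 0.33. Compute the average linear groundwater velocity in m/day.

Convert K: 0.0661 cm/s × 864 = 57.11 m/day.
Hydraulic gradient i = (212.59 − 92.07) / 2480 = 120.52 / 2480 = 0.04860.
Darcy flux q = K · i = 57.11 × 0.04860 = 2.775 m/day.
Seepage velocity v = q / n_e = 2.775 / 0.33 = 8.410 m/day.

8.41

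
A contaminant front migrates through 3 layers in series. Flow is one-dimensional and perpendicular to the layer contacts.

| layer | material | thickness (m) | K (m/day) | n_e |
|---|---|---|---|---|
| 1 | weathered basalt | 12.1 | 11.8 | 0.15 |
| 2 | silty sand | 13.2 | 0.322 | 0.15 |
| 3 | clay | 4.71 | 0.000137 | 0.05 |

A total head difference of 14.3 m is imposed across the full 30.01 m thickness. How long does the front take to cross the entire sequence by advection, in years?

With flow normal to the layers, continuity requires the same specific discharge q through every layer.
Σ(b_i/K_i) = 12.1/11.8 + 13.2/0.322 + 4.71/0.000137 = 34422 d.
q = Δh / Σ(b_i/K_i) = 14.3 / 34422 = 0.0004154 m/day.
In each layer the seepage velocity is v_i = q/n_i, so the layer transit time is t_i = b_i·n_i / q:
  layer 1 (weathered basalt): t_1 = 12.1 × 0.15 / 0.0004154 = 4369 d
  layer 2 (silty sand): t_2 = 13.2 × 0.15 / 0.0004154 = 4766 d
  layer 3 (clay): t_3 = 4.71 × 0.05 / 0.0004154 = 566.9 d
Total t = Σ t_i = 9702 days = 26.56 years.

26.6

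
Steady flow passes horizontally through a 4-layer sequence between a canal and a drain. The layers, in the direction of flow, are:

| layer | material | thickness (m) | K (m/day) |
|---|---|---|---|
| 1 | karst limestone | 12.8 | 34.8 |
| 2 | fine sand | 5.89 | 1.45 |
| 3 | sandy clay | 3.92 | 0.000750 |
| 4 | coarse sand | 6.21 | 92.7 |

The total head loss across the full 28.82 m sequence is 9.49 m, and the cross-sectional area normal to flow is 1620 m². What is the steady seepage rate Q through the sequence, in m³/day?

2.94

Flow is perpendicular to layering, so the layers act in series and the equivalent K is the thickness-weighted harmonic mean.
Total thickness L = 12.8 + 5.89 + 3.92 + 6.21 = 28.82 m.
Σ(b_i/K_i) = 12.8/34.8 + 5.89/1.45 + 3.92/0.000750 + 6.21/92.7 = 5231 d.
K_eq = L / Σ(b_i/K_i) = 28.82 / 5231 = 0.005509 m/day.
Q = K_eq · A · (Δh/L) = 0.005509 × 1620 × (9.49/28.82) = 2.939 m³/day.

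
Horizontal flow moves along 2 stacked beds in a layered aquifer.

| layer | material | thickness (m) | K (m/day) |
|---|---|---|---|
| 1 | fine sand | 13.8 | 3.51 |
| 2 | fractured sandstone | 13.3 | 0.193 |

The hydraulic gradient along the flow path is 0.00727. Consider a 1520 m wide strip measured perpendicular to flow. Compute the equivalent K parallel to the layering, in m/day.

Flow is parallel to layering, so each bed carries its own Darcy discharge and the transmissivities add.
Σ(K_i·b_i) = 3.51×13.8 + 0.193×13.3 = 51.00 m²/day.
Total thickness b = 27.10 m, so K_eq = Σ(K_i·b_i)/b = 1.882 m/day.

1.88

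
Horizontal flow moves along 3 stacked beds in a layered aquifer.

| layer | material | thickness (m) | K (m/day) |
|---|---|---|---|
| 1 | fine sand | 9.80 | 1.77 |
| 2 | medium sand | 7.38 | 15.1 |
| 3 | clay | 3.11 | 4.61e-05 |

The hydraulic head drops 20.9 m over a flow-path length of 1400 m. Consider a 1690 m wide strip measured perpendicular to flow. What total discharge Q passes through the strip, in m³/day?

3250

Flow is parallel to layering, so each bed carries its own Darcy discharge and the transmissivities add.
Σ(K_i·b_i) = 1.77×9.80 + 15.1×7.38 + 4.61e-05×3.11 = 128.8 m²/day.
Hydraulic gradient i = Δh / L = 20.9 / 1400 = 0.01493.
Q = Σ(K_i·b_i) · W · i = 128.8 × 1690 × 0.01493 = 3249 m³/day.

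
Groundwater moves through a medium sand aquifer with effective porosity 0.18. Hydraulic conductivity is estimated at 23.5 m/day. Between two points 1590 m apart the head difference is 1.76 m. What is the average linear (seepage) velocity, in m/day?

0.145

Hydraulic gradient i = Δh / L = 1.76 / 1590 = 0.001107.
Darcy flux q = K · i = 23.50 × 0.001107 = 0.02601 m/day.
Seepage velocity v = q / n_e = 0.02601 / 0.18 = 0.1445 m/day.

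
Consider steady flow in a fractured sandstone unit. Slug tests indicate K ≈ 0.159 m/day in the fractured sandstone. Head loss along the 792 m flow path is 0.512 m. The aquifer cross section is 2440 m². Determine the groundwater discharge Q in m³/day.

Hydraulic gradient i = Δh / L = 0.512 / 792 = 0.0006465.
Darcy's law: Q = K · A · i = 0.1590 × 2440 × 0.0006465 = 0.2508 m³/day.

0.251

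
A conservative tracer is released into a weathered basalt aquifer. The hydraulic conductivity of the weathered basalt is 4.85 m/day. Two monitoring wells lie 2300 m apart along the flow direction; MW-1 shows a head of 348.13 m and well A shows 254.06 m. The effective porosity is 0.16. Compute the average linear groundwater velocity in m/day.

1.24

Hydraulic gradient i = (348.13 − 254.06) / 2300 = 94.07 / 2300 = 0.04090.
Darcy flux q = K · i = 4.850 × 0.04090 = 0.1984 m/day.
Seepage velocity v = q / n_e = 0.1984 / 0.16 = 1.240 m/day.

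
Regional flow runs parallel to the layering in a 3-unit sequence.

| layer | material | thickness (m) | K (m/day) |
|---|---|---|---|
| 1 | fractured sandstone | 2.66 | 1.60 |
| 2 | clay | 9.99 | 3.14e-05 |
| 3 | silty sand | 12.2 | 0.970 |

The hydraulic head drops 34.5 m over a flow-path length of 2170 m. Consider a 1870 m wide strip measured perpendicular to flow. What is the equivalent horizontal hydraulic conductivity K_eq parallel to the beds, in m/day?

0.647

Flow is parallel to layering, so each bed carries its own Darcy discharge and the transmissivities add.
Σ(K_i·b_i) = 1.60×2.66 + 3.14e-05×9.99 + 0.970×12.2 = 16.09 m²/day.
Total thickness b = 24.85 m, so K_eq = Σ(K_i·b_i)/b = 0.6475 m/day.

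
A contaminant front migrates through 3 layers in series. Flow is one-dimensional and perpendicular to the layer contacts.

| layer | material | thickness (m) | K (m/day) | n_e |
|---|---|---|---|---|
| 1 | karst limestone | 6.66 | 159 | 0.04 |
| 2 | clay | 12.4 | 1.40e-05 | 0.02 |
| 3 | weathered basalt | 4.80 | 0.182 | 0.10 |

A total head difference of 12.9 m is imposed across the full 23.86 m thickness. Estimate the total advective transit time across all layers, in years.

187

With flow normal to the layers, continuity requires the same specific discharge q through every layer.
Σ(b_i/K_i) = 6.66/159 + 12.4/1.40e-05 + 4.80/0.182 = 8.857e+05 d.
q = Δh / Σ(b_i/K_i) = 12.9 / 8.857e+05 = 1.456e-05 m/day.
In each layer the seepage velocity is v_i = q/n_i, so the layer transit time is t_i = b_i·n_i / q:
  layer 1 (karst limestone): t_1 = 6.66 × 0.04 / 1.456e-05 = 18292 d
  layer 2 (clay): t_2 = 12.4 × 0.02 / 1.456e-05 = 17028 d
  layer 3 (weathered basalt): t_3 = 4.80 × 0.10 / 1.456e-05 = 32958 d
Total t = Σ t_i = 68278 days = 186.9 years.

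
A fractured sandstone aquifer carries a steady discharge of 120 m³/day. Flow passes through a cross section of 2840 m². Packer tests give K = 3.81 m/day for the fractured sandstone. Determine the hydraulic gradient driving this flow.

0.0111

From Q = K·A·i, i = Q / (K·A) = 120 / (3.810 × 2840) = 0.01109.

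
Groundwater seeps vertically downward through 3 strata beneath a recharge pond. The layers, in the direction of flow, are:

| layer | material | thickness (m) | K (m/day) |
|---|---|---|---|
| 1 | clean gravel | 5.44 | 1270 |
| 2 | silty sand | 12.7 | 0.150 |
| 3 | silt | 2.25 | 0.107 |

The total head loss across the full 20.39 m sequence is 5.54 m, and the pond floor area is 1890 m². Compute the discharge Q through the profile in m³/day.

Flow is perpendicular to layering, so the layers act in series and the equivalent K is the thickness-weighted harmonic mean.
Total thickness L = 5.44 + 12.7 + 2.25 = 20.39 m.
Σ(b_i/K_i) = 5.44/1270 + 12.7/0.150 + 2.25/0.107 = 105.7 d.
K_eq = L / Σ(b_i/K_i) = 20.39 / 105.7 = 0.1929 m/day.
Q = K_eq · A · (Δh/L) = 0.1929 × 1890 × (5.54/20.39) = 99.06 m³/day.

99.1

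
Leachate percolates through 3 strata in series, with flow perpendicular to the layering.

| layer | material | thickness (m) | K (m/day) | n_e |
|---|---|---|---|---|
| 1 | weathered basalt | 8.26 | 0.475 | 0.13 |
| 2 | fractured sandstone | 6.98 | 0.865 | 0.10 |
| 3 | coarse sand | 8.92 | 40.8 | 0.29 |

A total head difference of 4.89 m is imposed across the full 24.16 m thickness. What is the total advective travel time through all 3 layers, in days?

With flow normal to the layers, continuity requires the same specific discharge q through every layer.
Σ(b_i/K_i) = 8.26/0.475 + 6.98/0.865 + 8.92/40.8 = 25.68 d.
q = Δh / Σ(b_i/K_i) = 4.89 / 25.68 = 0.1904 m/day.
In each layer the seepage velocity is v_i = q/n_i, so the layer transit time is t_i = b_i·n_i / q:
  layer 1 (weathered basalt): t_1 = 8.26 × 0.13 / 0.1904 = 5.639 d
  layer 2 (fractured sandstone): t_2 = 6.98 × 0.10 / 0.1904 = 3.665 d
  layer 3 (coarse sand): t_3 = 8.92 × 0.29 / 0.1904 = 13.58 d
Total t = Σ t_i = 22.89 days.

22.9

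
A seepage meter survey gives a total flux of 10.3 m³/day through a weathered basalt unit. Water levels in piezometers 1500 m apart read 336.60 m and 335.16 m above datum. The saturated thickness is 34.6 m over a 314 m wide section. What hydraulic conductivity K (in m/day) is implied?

0.988

Cross-sectional area A = 314 × 34.6 = 10864 m².
Hydraulic gradient i = (336.60 − 335.16) / 1500 = 1.44 / 1500 = 0.0009600.
From Q = K·A·i, K = Q / (A·i) = 10.3 / (10864 × 0.0009600) = 0.9876 m/day.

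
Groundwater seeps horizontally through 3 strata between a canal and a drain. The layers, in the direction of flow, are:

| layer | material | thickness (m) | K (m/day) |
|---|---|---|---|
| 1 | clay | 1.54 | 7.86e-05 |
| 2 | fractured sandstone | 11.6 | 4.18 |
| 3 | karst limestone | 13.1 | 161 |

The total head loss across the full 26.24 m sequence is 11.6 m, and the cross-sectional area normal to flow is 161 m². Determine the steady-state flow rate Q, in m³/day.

Flow is perpendicular to layering, so the layers act in series and the equivalent K is the thickness-weighted harmonic mean.
Total thickness L = 1.54 + 11.6 + 13.1 = 26.24 m.
Σ(b_i/K_i) = 1.54/7.86e-05 + 11.6/4.18 + 13.1/161 = 19596 d.
K_eq = L / Σ(b_i/K_i) = 26.24 / 19596 = 0.001339 m/day.
Q = K_eq · A · (Δh/L) = 0.001339 × 161 × (11.6/26.24) = 0.09531 m³/day.

0.0953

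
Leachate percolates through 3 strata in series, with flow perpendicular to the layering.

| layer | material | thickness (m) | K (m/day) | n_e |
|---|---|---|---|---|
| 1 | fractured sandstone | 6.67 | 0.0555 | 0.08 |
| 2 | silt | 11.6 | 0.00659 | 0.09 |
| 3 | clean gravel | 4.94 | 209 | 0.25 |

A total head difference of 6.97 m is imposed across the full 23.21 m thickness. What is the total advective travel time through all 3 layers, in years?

2.08

With flow normal to the layers, continuity requires the same specific discharge q through every layer.
Σ(b_i/K_i) = 6.67/0.0555 + 11.6/0.00659 + 4.94/209 = 1880 d.
q = Δh / Σ(b_i/K_i) = 6.97 / 1880 = 0.003707 m/day.
In each layer the seepage velocity is v_i = q/n_i, so the layer transit time is t_i = b_i·n_i / q:
  layer 1 (fractured sandstone): t_1 = 6.67 × 0.08 / 0.003707 = 144.0 d
  layer 2 (silt): t_2 = 11.6 × 0.09 / 0.003707 = 281.7 d
  layer 3 (clean gravel): t_3 = 4.94 × 0.25 / 0.003707 = 333.2 d
Total t = Σ t_i = 758.8 days = 2.078 years.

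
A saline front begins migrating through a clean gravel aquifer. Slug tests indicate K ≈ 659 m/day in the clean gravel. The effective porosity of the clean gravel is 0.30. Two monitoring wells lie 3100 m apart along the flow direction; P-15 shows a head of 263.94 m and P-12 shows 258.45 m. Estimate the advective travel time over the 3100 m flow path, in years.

Hydraulic gradient i = (263.94 − 258.45) / 3100 = 5.49 / 3100 = 0.001771.
Darcy flux q = K · i = 659.0 × 0.001771 = 1.167 m/day.
Seepage velocity v = q / n_e = 1.167 / 0.30 = 3.890 m/day.
Travel time t = L / v = 3100 / 3.890 = 796.9 days = 2.182 years.

2.18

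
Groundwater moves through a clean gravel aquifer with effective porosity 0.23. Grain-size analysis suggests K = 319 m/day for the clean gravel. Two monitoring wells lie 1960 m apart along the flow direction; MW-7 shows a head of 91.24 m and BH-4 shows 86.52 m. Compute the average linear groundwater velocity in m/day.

3.34

Hydraulic gradient i = (91.24 − 86.52) / 1960 = 4.72 / 1960 = 0.002408.
Darcy flux q = K · i = 319.0 × 0.002408 = 0.7682 m/day.
Seepage velocity v = q / n_e = 0.7682 / 0.23 = 3.340 m/day.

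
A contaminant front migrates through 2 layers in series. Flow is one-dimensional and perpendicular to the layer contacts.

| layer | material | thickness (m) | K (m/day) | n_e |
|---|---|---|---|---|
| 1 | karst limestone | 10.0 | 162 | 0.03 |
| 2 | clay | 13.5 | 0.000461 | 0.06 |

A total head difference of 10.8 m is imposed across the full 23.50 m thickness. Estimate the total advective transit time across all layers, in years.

8.24

With flow normal to the layers, continuity requires the same specific discharge q through every layer.
Σ(b_i/K_i) = 10.0/162 + 13.5/0.000461 = 29284 d.
q = Δh / Σ(b_i/K_i) = 10.8 / 29284 = 0.0003688 m/day.
In each layer the seepage velocity is v_i = q/n_i, so the layer transit time is t_i = b_i·n_i / q:
  layer 1 (karst limestone): t_1 = 10.0 × 0.03 / 0.0003688 = 813.5 d
  layer 2 (clay): t_2 = 13.5 × 0.06 / 0.0003688 = 2196 d
Total t = Σ t_i = 3010 days = 8.240 years.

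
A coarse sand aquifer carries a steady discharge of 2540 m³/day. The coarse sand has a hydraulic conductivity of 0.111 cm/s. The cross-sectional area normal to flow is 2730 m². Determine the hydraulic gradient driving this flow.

Convert K: 0.111 cm/s × 864 = 95.90 m/day.
From Q = K·A·i, i = Q / (K·A) = 2540 / (95.90 × 2730) = 0.009701.

0.00970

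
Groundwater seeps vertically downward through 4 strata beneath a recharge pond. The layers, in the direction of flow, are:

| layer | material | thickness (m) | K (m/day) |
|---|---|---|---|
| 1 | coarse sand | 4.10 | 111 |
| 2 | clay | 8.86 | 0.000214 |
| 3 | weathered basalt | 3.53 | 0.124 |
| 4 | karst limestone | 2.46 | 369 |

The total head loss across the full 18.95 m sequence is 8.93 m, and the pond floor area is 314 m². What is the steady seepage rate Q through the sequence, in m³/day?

0.0677

Flow is perpendicular to layering, so the layers act in series and the equivalent K is the thickness-weighted harmonic mean.
Total thickness L = 4.10 + 8.86 + 3.53 + 2.46 = 18.95 m.
Σ(b_i/K_i) = 4.10/111 + 8.86/0.000214 + 3.53/0.124 + 2.46/369 = 41430 d.
K_eq = L / Σ(b_i/K_i) = 18.95 / 41430 = 0.0004574 m/day.
Q = K_eq · A · (Δh/L) = 0.0004574 × 314 × (8.93/18.95) = 0.06768 m³/day.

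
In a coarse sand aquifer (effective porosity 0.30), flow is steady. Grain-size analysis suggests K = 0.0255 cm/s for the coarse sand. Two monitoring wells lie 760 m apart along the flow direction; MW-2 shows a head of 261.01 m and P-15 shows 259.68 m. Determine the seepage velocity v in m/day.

0.129

Convert K: 0.0255 cm/s × 864 = 22.03 m/day.
Hydraulic gradient i = (261.01 − 259.68) / 760 = 1.33 / 760 = 0.001750.
Darcy flux q = K · i = 22.03 × 0.001750 = 0.03856 m/day.
Seepage velocity v = q / n_e = 0.03856 / 0.30 = 0.1285 m/day.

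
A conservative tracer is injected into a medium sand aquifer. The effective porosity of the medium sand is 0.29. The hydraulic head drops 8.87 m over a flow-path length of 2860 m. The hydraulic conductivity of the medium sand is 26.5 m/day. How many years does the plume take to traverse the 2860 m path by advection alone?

Hydraulic gradient i = Δh / L = 8.87 / 2860 = 0.003101.
Darcy flux q = K · i = 26.50 × 0.003101 = 0.08219 m/day.
Seepage velocity v = q / n_e = 0.08219 / 0.29 = 0.2834 m/day.
Travel time t = L / v = 2860 / 0.2834 = 10092 days = 27.63 years.

27.6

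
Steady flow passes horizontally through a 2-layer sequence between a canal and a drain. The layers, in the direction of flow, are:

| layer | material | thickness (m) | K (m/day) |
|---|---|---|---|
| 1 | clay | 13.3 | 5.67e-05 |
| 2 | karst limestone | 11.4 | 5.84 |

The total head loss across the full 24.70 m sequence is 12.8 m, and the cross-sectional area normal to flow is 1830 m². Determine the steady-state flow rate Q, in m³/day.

0.0999

Flow is perpendicular to layering, so the layers act in series and the equivalent K is the thickness-weighted harmonic mean.
Total thickness L = 13.3 + 11.4 = 24.70 m.
Σ(b_i/K_i) = 13.3/5.67e-05 + 11.4/5.84 = 2.346e+05 d.
K_eq = L / Σ(b_i/K_i) = 24.70 / 2.346e+05 = 0.0001053 m/day.
Q = K_eq · A · (Δh/L) = 0.0001053 × 1830 × (12.8/24.70) = 0.09986 m³/day.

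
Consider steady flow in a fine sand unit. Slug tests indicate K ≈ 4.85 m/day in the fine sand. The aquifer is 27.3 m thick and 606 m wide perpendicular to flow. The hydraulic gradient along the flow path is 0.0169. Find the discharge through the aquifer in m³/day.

Cross-sectional area A = 606 × 27.3 = 16544 m².
Hydraulic gradient i = 0.0169.
Darcy's law: Q = K · A · i = 4.850 × 16544 × 0.01690 = 1356 m³/day.

1360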